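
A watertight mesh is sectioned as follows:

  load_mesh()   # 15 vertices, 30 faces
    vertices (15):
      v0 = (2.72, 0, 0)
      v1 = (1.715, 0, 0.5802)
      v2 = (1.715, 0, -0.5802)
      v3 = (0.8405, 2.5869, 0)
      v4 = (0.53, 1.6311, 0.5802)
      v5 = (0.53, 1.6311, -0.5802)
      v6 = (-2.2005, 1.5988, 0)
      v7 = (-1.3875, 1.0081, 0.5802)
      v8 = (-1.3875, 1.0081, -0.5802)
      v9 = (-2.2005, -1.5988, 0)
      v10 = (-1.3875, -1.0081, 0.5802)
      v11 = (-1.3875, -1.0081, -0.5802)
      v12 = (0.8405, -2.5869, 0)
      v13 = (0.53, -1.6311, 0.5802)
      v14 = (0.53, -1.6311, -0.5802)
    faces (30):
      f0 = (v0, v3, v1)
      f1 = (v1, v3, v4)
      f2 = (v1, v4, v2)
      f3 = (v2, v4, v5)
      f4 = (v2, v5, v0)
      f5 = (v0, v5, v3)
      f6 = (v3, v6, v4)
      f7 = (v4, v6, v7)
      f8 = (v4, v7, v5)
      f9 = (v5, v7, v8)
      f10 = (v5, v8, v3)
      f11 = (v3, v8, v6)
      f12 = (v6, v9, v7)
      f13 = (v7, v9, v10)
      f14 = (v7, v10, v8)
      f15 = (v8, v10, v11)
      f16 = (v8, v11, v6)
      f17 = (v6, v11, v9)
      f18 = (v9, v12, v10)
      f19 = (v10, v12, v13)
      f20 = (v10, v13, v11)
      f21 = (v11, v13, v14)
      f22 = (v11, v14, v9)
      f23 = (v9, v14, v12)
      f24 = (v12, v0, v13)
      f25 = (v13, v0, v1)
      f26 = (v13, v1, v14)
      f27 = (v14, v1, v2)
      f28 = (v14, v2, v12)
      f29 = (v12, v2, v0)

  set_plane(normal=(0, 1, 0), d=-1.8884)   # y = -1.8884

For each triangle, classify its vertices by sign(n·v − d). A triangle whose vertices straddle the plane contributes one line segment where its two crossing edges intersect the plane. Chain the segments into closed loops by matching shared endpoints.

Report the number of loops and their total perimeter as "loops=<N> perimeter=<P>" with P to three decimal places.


Straddling triangles (6 of 30):
  (v9,v12,v10) [+-+] → (-1.30922, -1.8884, 0)–(-0.145222, -1.8884, 0.256695)  len=1.1920
  (v10,v12,v13) [+-+] → (-0.145222, -1.8884, 0.256695)–(0.613586, -1.8884, 0.424011)  len=0.7770
  (v9,v14,v12) [++-] → (0.613586, -1.8884, -0.424011)–(-1.30922, -1.8884, 0)  len=1.9690
  (v12,v0,v13) [-++] → (1.34799, -1.8884, 0)–(0.613586, -1.8884, 0.424011)  len=0.8480
  (v14,v2,v12) [++-] → (1.07663, -1.8884, -0.156662)–(0.613586, -1.8884, -0.424011)  len=0.5347
  (v12,v2,v0) [-++] → (1.07663, -1.8884, -0.156662)–(1.34799, -1.8884, 0)  len=0.3133

Chained into 1 loop(s):
  loop 1: 6 segments, perimeter = 5.6340
Total perimeter = 5.634

loops=1 perimeter=5.634


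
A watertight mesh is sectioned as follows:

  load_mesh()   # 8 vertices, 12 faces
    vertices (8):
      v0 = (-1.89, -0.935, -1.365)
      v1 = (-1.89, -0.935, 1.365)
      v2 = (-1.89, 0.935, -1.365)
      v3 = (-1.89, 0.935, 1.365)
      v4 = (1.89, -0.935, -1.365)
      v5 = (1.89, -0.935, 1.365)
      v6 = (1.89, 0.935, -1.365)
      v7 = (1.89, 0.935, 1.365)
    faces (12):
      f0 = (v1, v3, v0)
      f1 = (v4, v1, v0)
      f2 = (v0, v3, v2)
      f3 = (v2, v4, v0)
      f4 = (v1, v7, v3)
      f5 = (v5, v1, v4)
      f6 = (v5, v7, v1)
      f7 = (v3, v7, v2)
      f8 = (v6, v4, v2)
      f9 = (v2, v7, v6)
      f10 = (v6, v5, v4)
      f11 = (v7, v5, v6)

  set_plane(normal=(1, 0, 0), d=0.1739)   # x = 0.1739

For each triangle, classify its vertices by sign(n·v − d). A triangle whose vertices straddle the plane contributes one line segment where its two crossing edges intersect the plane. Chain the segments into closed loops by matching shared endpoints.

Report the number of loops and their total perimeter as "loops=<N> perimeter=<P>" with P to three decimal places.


Straddling triangles (8 of 12):
  (v4,v1,v0) [+--] → (0.1739, -0.935, -0.125594)–(0.1739, -0.935, -1.365)  len=1.2394
  (v2,v4,v0) [-+-] → (0.1739, -0.0860299, -1.365)–(0.1739, -0.935, -1.365)  len=0.8490
  (v1,v7,v3) [-+-] → (0.1739, 0.0860299, 1.365)–(0.1739, 0.935, 1.365)  len=0.8490
  (v5,v1,v4) [+-+] → (0.1739, -0.935, 1.365)–(0.1739, -0.935, -0.125594)  len=1.4906
  (v5,v7,v1) [++-] → (0.1739, 0.0860299, 1.365)–(0.1739, -0.935, 1.365)  len=1.0210
  (v3,v7,v2) [-+-] → (0.1739, 0.935, 1.365)–(0.1739, 0.935, 0.125594)  len=1.2394
  (v6,v4,v2) [++-] → (0.1739, -0.0860299, -1.365)–(0.1739, 0.935, -1.365)  len=1.0210
  (v2,v7,v6) [-++] → (0.1739, 0.935, 0.125594)–(0.1739, 0.935, -1.365)  len=1.4906

Chained into 1 loop(s):
  loop 1: 8 segments, perimeter = 9.2000
Total perimeter = 9.200

loops=1 perimeter=9.200


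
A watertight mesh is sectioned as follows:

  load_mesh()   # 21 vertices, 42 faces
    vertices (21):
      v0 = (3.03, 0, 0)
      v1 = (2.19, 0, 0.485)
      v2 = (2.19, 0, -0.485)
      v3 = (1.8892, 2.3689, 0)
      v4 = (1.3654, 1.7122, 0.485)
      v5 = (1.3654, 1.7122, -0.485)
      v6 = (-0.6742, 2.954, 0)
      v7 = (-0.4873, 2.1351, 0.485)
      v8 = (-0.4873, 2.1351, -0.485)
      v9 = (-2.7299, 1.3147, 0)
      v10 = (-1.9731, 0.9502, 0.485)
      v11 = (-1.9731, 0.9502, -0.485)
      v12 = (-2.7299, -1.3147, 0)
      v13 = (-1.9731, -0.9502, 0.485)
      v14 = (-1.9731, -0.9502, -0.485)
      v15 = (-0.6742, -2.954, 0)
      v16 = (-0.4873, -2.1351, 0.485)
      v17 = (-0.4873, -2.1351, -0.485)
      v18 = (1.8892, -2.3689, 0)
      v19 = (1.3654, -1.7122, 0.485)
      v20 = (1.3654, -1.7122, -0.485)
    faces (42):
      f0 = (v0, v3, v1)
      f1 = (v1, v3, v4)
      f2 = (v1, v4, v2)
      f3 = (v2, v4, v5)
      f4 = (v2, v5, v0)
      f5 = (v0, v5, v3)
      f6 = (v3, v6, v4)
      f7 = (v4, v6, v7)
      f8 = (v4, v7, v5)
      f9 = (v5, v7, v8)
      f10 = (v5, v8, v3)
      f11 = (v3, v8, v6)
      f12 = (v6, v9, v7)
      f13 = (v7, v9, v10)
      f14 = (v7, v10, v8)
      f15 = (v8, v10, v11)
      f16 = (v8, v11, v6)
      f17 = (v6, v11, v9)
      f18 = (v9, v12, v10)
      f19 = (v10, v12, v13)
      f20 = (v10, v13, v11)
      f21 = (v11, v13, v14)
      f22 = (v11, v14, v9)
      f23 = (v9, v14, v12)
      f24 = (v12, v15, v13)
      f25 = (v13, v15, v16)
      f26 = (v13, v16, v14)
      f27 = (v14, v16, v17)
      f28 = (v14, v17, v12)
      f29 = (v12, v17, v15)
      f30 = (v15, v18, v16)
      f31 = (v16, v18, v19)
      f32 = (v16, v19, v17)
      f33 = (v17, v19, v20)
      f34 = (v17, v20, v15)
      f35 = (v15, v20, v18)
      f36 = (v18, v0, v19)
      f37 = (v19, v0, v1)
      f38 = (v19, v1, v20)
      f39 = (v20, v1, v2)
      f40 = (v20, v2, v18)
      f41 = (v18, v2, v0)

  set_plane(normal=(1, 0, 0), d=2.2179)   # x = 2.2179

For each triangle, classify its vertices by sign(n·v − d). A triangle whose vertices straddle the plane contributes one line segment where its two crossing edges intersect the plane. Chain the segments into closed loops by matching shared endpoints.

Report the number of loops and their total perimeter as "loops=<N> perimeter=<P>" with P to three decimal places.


Straddling triangles (6 of 42):
  (v0,v3,v1) [+--] → (2.2179, 1.68635, 0)–(2.2179, 0, 0.468891)  len=1.7503
  (v2,v5,v0) [--+] → (2.2179, 0.835322, -0.236615)–(2.2179, 0, -0.468891)  len=0.8670
  (v0,v5,v3) [+--] → (2.2179, 0.835322, -0.236615)–(2.2179, 1.68635, 0)  len=0.8833
  (v18,v0,v19) [-+-] → (2.2179, -1.68635, 0)–(2.2179, -0.835322, 0.236615)  len=0.8833
  (v19,v0,v1) [-+-] → (2.2179, -0.835322, 0.236615)–(2.2179, 0, 0.468891)  len=0.8670
  (v18,v2,v0) [--+] → (2.2179, 0, -0.468891)–(2.2179, -1.68635, 0)  len=1.7503

Chained into 1 loop(s):
  loop 1: 6 segments, perimeter = 7.0013
Total perimeter = 7.001

loops=1 perimeter=7.001


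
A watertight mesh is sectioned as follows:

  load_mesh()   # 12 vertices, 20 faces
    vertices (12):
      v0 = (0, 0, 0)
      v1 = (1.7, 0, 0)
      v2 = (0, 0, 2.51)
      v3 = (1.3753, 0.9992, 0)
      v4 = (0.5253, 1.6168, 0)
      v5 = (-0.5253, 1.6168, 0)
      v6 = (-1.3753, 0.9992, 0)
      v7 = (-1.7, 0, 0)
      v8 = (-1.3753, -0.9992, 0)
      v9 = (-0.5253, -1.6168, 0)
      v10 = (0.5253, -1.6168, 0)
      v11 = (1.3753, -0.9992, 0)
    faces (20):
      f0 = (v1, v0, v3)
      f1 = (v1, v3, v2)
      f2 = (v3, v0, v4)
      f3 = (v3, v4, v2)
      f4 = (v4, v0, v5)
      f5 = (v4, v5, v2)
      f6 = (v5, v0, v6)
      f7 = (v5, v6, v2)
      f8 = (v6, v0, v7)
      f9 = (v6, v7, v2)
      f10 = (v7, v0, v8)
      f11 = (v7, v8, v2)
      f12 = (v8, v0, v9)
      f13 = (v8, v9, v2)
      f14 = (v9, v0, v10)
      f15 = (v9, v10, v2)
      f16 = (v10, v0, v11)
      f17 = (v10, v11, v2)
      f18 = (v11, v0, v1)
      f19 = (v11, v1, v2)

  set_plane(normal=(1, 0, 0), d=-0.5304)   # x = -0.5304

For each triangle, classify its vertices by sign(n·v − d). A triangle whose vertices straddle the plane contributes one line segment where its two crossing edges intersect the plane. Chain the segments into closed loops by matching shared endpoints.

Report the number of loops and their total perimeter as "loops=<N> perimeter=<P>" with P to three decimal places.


loops=1 perimeter=8.023

Straddling triangles (8 of 20):
  (v5,v0,v6) [++-] → (-0.5304, 0.385353, 0)–(-0.5304, 1.61309, 0)  len=1.2277
  (v5,v6,v2) [+-+] → (-0.5304, 1.61309, 0)–(-0.5304, 0.385353, 1.54199)  len=1.9711
  (v6,v0,v7) [-+-] → (-0.5304, 0.385353, 0)–(-0.5304, 0, 0)  len=0.3854
  (v6,v7,v2) [--+] → (-0.5304, 0, 1.72688)–(-0.5304, 0.385353, 1.54199)  len=0.4274
  (v7,v0,v8) [-+-] → (-0.5304, 0, 0)–(-0.5304, -0.385353, 0)  len=0.3854
  (v7,v8,v2) [--+] → (-0.5304, -0.385353, 1.54199)–(-0.5304, 0, 1.72688)  len=0.4274
  (v8,v0,v9) [-++] → (-0.5304, -0.385353, 0)–(-0.5304, -1.61309, 0)  len=1.2277
  (v8,v9,v2) [-++] → (-0.5304, -1.61309, 0)–(-0.5304, -0.385353, 1.54199)  len=1.9711

Chained into 1 loop(s):
  loop 1: 8 segments, perimeter = 8.0231
Total perimeter = 8.023


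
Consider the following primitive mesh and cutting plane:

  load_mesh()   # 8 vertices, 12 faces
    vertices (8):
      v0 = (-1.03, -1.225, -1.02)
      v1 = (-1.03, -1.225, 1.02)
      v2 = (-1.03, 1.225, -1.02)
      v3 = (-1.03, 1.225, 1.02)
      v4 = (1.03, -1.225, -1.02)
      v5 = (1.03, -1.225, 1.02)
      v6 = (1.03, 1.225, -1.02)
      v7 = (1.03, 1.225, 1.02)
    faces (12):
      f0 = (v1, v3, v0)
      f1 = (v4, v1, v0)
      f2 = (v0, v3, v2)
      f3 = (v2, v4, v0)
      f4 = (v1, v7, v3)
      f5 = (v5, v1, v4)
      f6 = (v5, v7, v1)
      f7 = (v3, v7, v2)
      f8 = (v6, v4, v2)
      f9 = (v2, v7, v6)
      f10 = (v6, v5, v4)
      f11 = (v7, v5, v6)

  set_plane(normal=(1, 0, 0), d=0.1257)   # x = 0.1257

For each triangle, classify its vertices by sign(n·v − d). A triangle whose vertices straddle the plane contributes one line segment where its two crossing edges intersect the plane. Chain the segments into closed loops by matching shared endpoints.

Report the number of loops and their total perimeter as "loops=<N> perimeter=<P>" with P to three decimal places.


Straddling triangles (8 of 12):
  (v4,v1,v0) [+--] → (0.1257, -1.225, -0.12448)–(0.1257, -1.225, -1.02)  len=0.8955
  (v2,v4,v0) [-+-] → (0.1257, -0.149498, -1.02)–(0.1257, -1.225, -1.02)  len=1.0755
  (v1,v7,v3) [-+-] → (0.1257, 0.149498, 1.02)–(0.1257, 1.225, 1.02)  len=1.0755
  (v5,v1,v4) [+-+] → (0.1257, -1.225, 1.02)–(0.1257, -1.225, -0.12448)  len=1.1445
  (v5,v7,v1) [++-] → (0.1257, 0.149498, 1.02)–(0.1257, -1.225, 1.02)  len=1.3745
  (v3,v7,v2) [-+-] → (0.1257, 1.225, 1.02)–(0.1257, 1.225, 0.12448)  len=0.8955
  (v6,v4,v2) [++-] → (0.1257, -0.149498, -1.02)–(0.1257, 1.225, -1.02)  len=1.3745
  (v2,v7,v6) [-++] → (0.1257, 1.225, 0.12448)–(0.1257, 1.225, -1.02)  len=1.1445

Chained into 1 loop(s):
  loop 1: 8 segments, perimeter = 8.9800
Total perimeter = 8.980

loops=1 perimeter=8.980


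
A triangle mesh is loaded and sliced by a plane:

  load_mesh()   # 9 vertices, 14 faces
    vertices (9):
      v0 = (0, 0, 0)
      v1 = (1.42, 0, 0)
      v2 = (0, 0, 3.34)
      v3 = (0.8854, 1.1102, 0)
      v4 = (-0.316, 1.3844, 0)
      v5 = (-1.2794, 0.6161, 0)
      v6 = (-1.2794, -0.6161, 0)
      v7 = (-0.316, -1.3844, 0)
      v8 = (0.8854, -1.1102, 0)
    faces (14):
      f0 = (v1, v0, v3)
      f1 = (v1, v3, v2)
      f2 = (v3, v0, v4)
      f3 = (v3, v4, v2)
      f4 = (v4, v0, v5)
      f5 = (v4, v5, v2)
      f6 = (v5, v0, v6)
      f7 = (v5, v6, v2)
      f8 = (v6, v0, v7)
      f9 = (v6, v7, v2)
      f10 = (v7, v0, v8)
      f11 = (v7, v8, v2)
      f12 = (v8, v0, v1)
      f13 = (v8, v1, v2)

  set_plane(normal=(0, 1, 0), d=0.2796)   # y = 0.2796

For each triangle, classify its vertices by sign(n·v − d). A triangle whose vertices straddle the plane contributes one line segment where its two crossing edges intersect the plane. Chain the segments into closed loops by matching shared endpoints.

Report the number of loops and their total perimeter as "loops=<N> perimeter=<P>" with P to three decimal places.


loops=1 perimeter=8.553

Straddling triangles (8 of 14):
  (v1,v0,v3) [--+] → (0.222985, 0.2796, 0)–(1.28536, 0.2796, 0)  len=1.0624
  (v1,v3,v2) [-+-] → (1.28536, 0.2796, 0)–(0.222985, 0.2796, 2.49883)  len=2.7153
  (v3,v0,v4) [+-+] → (0.222985, 0.2796, 0)–(-0.0638209, 0.2796, 0)  len=0.2868
  (v3,v4,v2) [++-] → (-0.0638209, 0.2796, 2.66544)–(0.222985, 0.2796, 2.49883)  len=0.3317
  (v4,v0,v5) [+-+] → (-0.0638209, 0.2796, 0)–(-0.58062, 0.2796, 0)  len=0.5168
  (v4,v5,v2) [++-] → (-0.58062, 0.2796, 1.82423)–(-0.0638209, 0.2796, 2.66544)  len=0.9873
  (v5,v0,v6) [+--] → (-0.58062, 0.2796, 0)–(-1.2794, 0.2796, 0)  len=0.6988
  (v5,v6,v2) [+--] → (-1.2794, 0.2796, 0)–(-0.58062, 0.2796, 1.82423)  len=1.9535

Chained into 1 loop(s):
  loop 1: 8 segments, perimeter = 8.5525
Total perimeter = 8.553


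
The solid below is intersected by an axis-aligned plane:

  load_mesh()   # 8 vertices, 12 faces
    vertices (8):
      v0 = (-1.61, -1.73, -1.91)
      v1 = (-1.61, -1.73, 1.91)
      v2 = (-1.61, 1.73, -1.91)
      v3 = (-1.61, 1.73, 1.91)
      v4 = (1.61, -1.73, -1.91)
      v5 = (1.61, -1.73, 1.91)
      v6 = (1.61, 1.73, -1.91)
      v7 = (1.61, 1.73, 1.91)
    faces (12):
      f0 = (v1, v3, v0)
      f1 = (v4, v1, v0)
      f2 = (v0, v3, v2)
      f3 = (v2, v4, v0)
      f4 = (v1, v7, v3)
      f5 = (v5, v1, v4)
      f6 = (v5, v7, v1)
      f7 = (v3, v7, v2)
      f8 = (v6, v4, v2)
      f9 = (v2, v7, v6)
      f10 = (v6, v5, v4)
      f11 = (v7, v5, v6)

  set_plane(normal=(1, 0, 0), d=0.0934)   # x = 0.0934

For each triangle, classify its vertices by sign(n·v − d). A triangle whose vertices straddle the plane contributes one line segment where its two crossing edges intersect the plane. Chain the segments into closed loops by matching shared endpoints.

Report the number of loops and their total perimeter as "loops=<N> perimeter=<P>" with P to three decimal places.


loops=1 perimeter=14.560

Straddling triangles (8 of 12):
  (v4,v1,v0) [+--] → (0.0934, -1.73, -0.110804)–(0.0934, -1.73, -1.91)  len=1.7992
  (v2,v4,v0) [-+-] → (0.0934, -0.100361, -1.91)–(0.0934, -1.73, -1.91)  len=1.6296
  (v1,v7,v3) [-+-] → (0.0934, 0.100361, 1.91)–(0.0934, 1.73, 1.91)  len=1.6296
  (v5,v1,v4) [+-+] → (0.0934, -1.73, 1.91)–(0.0934, -1.73, -0.110804)  len=2.0208
  (v5,v7,v1) [++-] → (0.0934, 0.100361, 1.91)–(0.0934, -1.73, 1.91)  len=1.8304
  (v3,v7,v2) [-+-] → (0.0934, 1.73, 1.91)–(0.0934, 1.73, 0.110804)  len=1.7992
  (v6,v4,v2) [++-] → (0.0934, -0.100361, -1.91)–(0.0934, 1.73, -1.91)  len=1.8304
  (v2,v7,v6) [-++] → (0.0934, 1.73, 0.110804)–(0.0934, 1.73, -1.91)  len=2.0208

Chained into 1 loop(s):
  loop 1: 8 segments, perimeter = 14.5600
Total perimeter = 14.560


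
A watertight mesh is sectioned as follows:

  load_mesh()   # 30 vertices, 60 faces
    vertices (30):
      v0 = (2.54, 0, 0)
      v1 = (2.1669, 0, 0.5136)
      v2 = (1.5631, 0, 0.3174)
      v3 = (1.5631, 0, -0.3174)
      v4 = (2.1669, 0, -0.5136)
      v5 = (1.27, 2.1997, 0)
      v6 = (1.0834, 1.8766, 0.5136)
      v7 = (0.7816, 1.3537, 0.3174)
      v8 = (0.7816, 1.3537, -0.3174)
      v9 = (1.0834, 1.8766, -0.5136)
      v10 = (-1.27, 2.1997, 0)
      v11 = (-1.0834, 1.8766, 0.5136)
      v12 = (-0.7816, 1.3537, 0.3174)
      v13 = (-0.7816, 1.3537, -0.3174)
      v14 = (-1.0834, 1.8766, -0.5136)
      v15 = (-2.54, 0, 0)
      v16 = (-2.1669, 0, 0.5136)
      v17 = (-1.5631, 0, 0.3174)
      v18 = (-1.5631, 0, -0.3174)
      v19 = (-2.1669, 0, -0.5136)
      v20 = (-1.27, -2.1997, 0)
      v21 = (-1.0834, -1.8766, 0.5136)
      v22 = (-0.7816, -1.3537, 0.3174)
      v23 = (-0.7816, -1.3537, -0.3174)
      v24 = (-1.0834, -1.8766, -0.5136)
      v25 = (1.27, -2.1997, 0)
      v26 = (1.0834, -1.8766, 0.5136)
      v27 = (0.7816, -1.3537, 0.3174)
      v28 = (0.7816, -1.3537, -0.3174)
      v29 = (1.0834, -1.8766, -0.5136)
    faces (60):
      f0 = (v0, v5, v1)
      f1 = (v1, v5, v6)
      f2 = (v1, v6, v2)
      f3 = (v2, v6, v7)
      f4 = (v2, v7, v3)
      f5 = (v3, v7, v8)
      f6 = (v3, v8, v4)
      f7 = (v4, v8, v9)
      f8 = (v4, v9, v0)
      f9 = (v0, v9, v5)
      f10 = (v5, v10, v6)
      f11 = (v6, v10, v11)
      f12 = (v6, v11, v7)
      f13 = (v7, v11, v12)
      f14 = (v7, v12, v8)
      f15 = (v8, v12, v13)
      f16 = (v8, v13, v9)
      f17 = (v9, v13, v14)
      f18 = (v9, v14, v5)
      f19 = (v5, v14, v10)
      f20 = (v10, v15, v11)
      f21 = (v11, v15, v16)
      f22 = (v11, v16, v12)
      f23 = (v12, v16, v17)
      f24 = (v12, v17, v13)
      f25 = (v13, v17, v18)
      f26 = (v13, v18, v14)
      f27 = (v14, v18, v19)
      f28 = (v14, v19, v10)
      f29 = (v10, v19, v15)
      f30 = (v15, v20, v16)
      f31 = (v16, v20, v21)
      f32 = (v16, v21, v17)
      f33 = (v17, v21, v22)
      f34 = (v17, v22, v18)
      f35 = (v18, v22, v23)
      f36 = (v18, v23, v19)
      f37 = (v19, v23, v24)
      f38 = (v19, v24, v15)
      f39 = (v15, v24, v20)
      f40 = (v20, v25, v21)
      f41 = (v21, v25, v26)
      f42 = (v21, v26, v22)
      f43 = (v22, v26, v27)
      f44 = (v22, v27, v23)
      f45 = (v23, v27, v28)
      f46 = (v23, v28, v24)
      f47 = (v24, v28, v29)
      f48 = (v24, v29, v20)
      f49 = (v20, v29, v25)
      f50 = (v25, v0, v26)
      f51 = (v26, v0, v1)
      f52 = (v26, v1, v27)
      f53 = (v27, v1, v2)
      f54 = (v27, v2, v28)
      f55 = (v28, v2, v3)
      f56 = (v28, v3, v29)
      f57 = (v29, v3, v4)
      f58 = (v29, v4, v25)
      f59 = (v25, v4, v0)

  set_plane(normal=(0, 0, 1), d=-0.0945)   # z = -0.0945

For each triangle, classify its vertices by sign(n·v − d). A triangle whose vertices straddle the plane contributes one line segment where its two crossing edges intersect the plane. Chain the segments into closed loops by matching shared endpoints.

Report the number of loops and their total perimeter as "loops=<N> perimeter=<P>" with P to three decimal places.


loops=2 perimeter=24.207

Straddling triangles (24 of 60):
  (v2,v7,v3) [++-] → (1.28869, 0.47533, -0.0945)–(1.5631, 0, -0.0945)  len=0.5489
  (v3,v7,v8) [-+-] → (1.28869, 0.47533, -0.0945)–(0.7816, 1.3537, -0.0945)  len=1.0142
  (v4,v9,v0) [--+] → (2.27199, 0.345286, -0.0945)–(2.47135, 0, -0.0945)  len=0.3987
  (v0,v9,v5) [+-+] → (2.27199, 0.345286, -0.0945)–(1.23567, 2.14025, -0.0945)  len=2.0726
  (v7,v12,v8) [++-] → (0.232707, 1.3537, -0.0945)–(0.7816, 1.3537, -0.0945)  len=0.5489
  (v8,v12,v13) [-+-] → (0.232707, 1.3537, -0.0945)–(-0.7816, 1.3537, -0.0945)  len=1.0143
  (v9,v14,v5) [--+] → (0.836985, 2.14025, -0.0945)–(1.23567, 2.14025, -0.0945)  len=0.3987
  (v5,v14,v10) [+-+] → (0.836985, 2.14025, -0.0945)–(-1.23567, 2.14025, -0.0945)  len=2.0727
  (v12,v17,v13) [++-] → (-1.05601, 0.87837, -0.0945)–(-0.7816, 1.3537, -0.0945)  len=0.5489
  (v13,v17,v18) [-+-] → (-1.05601, 0.87837, -0.0945)–(-1.5631, 0, -0.0945)  len=1.0142
  (v14,v19,v10) [--+] → (-1.43503, 1.79497, -0.0945)–(-1.23567, 2.14025, -0.0945)  len=0.3987
  (v10,v19,v15) [+-+] → (-1.43503, 1.79497, -0.0945)–(-2.47135, 0, -0.0945)  len=2.0726
  (v17,v22,v18) [++-] → (-1.28869, -0.47533, -0.0945)–(-1.5631, 0, -0.0945)  len=0.5489
  (v18,v22,v23) [-+-] → (-1.28869, -0.47533, -0.0945)–(-0.7816, -1.3537, -0.0945)  len=1.0142
  (v19,v24,v15) [--+] → (-2.27199, -0.345286, -0.0945)–(-2.47135, 0, -0.0945)  len=0.3987
  (v15,v24,v20) [+-+] → (-2.27199, -0.345286, -0.0945)–(-1.23567, -2.14025, -0.0945)  len=2.0726
  (v22,v27,v23) [++-] → (-0.232707, -1.3537, -0.0945)–(-0.7816, -1.3537, -0.0945)  len=0.5489
  (v23,v27,v28) [-+-] → (-0.232707, -1.3537, -0.0945)–(0.7816, -1.3537, -0.0945)  len=1.0143
  (v24,v29,v20) [--+] → (-0.836985, -2.14025, -0.0945)–(-1.23567, -2.14025, -0.0945)  len=0.3987
  (v20,v29,v25) [+-+] → (-0.836985, -2.14025, -0.0945)–(1.23567, -2.14025, -0.0945)  len=2.0727
  (v27,v2,v28) [++-] → (1.05601, -0.87837, -0.0945)–(0.7816, -1.3537, -0.0945)  len=0.5489
  (v28,v2,v3) [-+-] → (1.05601, -0.87837, -0.0945)–(1.5631, 0, -0.0945)  len=1.0142
  (v29,v4,v25) [--+] → (1.43503, -1.79497, -0.0945)–(1.23567, -2.14025, -0.0945)  len=0.3987
  (v25,v4,v0) [+-+] → (1.43503, -1.79497, -0.0945)–(2.47135, 0, -0.0945)  len=2.0726

Chained into 2 loop(s):
  loop 1: 12 segments, perimeter = 9.3788
  loop 2: 12 segments, perimeter = 14.8281
Total perimeter = 24.207


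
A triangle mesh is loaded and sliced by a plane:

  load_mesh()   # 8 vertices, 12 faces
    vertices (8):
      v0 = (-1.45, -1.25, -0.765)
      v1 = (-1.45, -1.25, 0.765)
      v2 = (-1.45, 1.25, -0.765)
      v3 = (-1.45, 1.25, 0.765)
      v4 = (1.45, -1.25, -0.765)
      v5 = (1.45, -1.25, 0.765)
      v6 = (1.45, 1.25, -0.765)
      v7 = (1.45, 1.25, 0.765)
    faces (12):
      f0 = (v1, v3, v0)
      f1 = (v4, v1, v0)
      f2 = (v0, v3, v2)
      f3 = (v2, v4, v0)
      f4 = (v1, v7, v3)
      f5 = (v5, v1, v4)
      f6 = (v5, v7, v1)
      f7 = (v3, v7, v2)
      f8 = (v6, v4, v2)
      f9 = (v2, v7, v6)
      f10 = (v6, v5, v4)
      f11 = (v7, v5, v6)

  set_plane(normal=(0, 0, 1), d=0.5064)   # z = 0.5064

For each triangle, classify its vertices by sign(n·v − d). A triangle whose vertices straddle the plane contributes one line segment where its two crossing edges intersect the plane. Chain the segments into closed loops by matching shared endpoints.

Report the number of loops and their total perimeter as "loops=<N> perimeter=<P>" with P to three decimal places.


Straddling triangles (8 of 12):
  (v1,v3,v0) [++-] → (-1.45, 0.827451, 0.5064)–(-1.45, -1.25, 0.5064)  len=2.0775
  (v4,v1,v0) [-+-] → (-0.959843, -1.25, 0.5064)–(-1.45, -1.25, 0.5064)  len=0.4902
  (v0,v3,v2) [-+-] → (-1.45, 0.827451, 0.5064)–(-1.45, 1.25, 0.5064)  len=0.4225
  (v5,v1,v4) [++-] → (-0.959843, -1.25, 0.5064)–(1.45, -1.25, 0.5064)  len=2.4098
  (v3,v7,v2) [++-] → (0.959843, 1.25, 0.5064)–(-1.45, 1.25, 0.5064)  len=2.4098
  (v2,v7,v6) [-+-] → (0.959843, 1.25, 0.5064)–(1.45, 1.25, 0.5064)  len=0.4902
  (v6,v5,v4) [-+-] → (1.45, -0.827451, 0.5064)–(1.45, -1.25, 0.5064)  len=0.4225
  (v7,v5,v6) [++-] → (1.45, -0.827451, 0.5064)–(1.45, 1.25, 0.5064)  len=2.0775

Chained into 1 loop(s):
  loop 1: 8 segments, perimeter = 10.8000
Total perimeter = 10.800

loops=1 perimeter=10.800


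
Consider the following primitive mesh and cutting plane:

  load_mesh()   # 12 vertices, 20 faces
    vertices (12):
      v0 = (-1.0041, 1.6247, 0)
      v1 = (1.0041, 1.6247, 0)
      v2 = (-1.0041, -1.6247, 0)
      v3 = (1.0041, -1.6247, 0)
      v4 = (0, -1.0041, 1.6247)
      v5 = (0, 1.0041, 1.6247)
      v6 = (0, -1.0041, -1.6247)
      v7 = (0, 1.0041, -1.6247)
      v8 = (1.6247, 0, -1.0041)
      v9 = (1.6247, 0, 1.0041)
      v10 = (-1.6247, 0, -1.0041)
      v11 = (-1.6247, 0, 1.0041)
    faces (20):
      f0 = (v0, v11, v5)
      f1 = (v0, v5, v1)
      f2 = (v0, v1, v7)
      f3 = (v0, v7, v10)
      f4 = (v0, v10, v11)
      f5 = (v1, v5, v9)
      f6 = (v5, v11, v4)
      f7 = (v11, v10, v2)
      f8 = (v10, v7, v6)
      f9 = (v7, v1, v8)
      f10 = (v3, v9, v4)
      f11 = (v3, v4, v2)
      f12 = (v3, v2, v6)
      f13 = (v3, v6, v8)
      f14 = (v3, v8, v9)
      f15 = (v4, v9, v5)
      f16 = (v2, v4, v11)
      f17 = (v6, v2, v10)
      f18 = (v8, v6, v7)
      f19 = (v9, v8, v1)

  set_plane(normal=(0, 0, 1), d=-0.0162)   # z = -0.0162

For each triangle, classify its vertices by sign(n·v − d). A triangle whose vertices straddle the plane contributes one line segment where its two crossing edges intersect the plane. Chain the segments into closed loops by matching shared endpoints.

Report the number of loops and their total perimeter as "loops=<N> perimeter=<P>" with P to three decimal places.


Straddling triangles (10 of 20):
  (v0,v1,v7) [++-] → (0.994088, 1.61851, -0.0162)–(-0.994088, 1.61851, -0.0162)  len=1.9882
  (v0,v7,v10) [+--] → (-0.994088, 1.61851, -0.0162)–(-1.01411, 1.59849, -0.0162)  len=0.0283
  (v0,v10,v11) [+-+] → (-1.01411, 1.59849, -0.0162)–(-1.6247, 0, -0.0162)  len=1.7111
  (v11,v10,v2) [+-+] → (-1.6247, 0, -0.0162)–(-1.01411, -1.59849, -0.0162)  len=1.7111
  (v7,v1,v8) [-+-] → (0.994088, 1.61851, -0.0162)–(1.01411, 1.59849, -0.0162)  len=0.0283
  (v3,v2,v6) [++-] → (-0.994088, -1.61851, -0.0162)–(0.994088, -1.61851, -0.0162)  len=1.9882
  (v3,v6,v8) [+--] → (0.994088, -1.61851, -0.0162)–(1.01411, -1.59849, -0.0162)  len=0.0283
  (v3,v8,v9) [+-+] → (1.01411, -1.59849, -0.0162)–(1.6247, 0, -0.0162)  len=1.7111
  (v6,v2,v10) [-+-] → (-0.994088, -1.61851, -0.0162)–(-1.01411, -1.59849, -0.0162)  len=0.0283
  (v9,v8,v1) [+-+] → (1.6247, 0, -0.0162)–(1.01411, 1.59849, -0.0162)  len=1.7111

Chained into 1 loop(s):
  loop 1: 10 segments, perimeter = 10.9342
Total perimeter = 10.934

loops=1 perimeter=10.934


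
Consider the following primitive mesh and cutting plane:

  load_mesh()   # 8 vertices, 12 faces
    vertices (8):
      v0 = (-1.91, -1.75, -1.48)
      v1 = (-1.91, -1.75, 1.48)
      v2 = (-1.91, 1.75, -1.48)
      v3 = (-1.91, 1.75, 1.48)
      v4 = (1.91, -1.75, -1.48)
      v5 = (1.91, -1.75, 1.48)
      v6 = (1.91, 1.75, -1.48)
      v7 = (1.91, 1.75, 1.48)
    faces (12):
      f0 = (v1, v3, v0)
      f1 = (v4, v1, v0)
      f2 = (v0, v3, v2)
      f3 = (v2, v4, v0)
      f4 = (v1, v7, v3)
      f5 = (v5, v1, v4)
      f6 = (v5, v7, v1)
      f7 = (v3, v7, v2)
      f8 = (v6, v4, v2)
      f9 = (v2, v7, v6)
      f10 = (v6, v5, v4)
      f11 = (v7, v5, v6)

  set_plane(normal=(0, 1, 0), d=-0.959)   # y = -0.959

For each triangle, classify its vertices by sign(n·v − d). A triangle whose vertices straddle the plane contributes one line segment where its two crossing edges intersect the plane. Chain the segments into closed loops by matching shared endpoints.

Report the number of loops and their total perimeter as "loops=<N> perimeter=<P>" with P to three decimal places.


loops=1 perimeter=13.560

Straddling triangles (8 of 12):
  (v1,v3,v0) [-+-] → (-1.91, -0.959, 1.48)–(-1.91, -0.959, -0.81104)  len=2.2910
  (v0,v3,v2) [-++] → (-1.91, -0.959, -0.81104)–(-1.91, -0.959, -1.48)  len=0.6690
  (v2,v4,v0) [+--] → (1.04668, -0.959, -1.48)–(-1.91, -0.959, -1.48)  len=2.9567
  (v1,v7,v3) [-++] → (-1.04668, -0.959, 1.48)–(-1.91, -0.959, 1.48)  len=0.8633
  (v5,v7,v1) [-+-] → (1.91, -0.959, 1.48)–(-1.04668, -0.959, 1.48)  len=2.9567
  (v6,v4,v2) [+-+] → (1.91, -0.959, -1.48)–(1.04668, -0.959, -1.48)  len=0.8633
  (v6,v5,v4) [+--] → (1.91, -0.959, 0.81104)–(1.91, -0.959, -1.48)  len=2.2910
  (v7,v5,v6) [+-+] → (1.91, -0.959, 1.48)–(1.91, -0.959, 0.81104)  len=0.6690

Chained into 1 loop(s):
  loop 1: 8 segments, perimeter = 13.5600
Total perimeter = 13.560


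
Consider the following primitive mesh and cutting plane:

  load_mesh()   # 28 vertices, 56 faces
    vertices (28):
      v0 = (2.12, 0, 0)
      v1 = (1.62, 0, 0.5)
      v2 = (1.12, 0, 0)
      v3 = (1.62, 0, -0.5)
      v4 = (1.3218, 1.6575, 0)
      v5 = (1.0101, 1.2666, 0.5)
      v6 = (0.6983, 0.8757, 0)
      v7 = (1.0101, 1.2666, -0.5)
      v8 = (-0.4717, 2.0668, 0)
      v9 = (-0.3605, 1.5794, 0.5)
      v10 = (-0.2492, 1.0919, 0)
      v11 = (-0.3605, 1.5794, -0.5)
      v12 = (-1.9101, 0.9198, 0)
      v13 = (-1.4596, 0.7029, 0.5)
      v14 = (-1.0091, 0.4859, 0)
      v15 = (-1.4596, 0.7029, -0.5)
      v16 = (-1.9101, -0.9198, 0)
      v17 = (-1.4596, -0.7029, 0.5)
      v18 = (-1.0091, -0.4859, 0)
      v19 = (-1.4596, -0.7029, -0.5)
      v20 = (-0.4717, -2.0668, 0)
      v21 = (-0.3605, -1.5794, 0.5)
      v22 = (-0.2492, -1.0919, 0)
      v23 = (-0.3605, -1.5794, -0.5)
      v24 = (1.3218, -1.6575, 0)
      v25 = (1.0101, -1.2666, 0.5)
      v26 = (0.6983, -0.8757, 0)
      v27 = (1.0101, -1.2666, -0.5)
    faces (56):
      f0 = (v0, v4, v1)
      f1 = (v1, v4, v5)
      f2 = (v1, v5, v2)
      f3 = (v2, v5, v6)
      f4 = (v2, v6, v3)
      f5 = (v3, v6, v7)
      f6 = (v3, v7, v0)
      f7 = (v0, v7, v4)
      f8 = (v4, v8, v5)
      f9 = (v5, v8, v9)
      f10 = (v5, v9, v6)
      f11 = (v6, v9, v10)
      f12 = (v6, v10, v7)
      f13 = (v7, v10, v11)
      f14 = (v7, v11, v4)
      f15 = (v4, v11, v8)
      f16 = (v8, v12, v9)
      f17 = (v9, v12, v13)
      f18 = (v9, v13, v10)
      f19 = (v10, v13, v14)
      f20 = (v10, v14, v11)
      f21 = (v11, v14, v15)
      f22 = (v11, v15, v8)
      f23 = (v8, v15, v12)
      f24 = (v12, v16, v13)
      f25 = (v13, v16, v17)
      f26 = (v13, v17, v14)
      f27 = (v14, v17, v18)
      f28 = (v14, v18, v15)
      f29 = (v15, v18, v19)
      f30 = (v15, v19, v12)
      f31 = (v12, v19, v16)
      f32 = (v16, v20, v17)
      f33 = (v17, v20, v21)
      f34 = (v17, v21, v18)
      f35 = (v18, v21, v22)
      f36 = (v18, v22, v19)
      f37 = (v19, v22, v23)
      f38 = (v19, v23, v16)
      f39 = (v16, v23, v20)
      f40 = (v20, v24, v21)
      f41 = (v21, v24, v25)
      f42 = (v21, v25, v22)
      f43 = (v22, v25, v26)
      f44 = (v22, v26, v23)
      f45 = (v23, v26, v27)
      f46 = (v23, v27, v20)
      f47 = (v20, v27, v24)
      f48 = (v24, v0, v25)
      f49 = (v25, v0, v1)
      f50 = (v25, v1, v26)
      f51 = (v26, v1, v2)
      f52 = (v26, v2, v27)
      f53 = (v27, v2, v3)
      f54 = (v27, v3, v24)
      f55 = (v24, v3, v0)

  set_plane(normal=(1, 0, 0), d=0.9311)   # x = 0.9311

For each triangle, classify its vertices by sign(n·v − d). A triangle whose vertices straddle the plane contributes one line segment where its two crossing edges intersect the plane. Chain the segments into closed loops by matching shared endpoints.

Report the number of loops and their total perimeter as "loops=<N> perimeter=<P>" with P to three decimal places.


Straddling triangles (20 of 56):
  (v2,v5,v6) [++-] → (0.9311, 1.16756, 0.373316)–(0.9311, 0.392269, 0)  len=0.8605
  (v2,v6,v3) [+-+] → (0.9311, 0.392269, 0)–(0.9311, 0.654519, -0.126288)  len=0.2911
  (v3,v6,v7) [+-+] → (0.9311, 0.654519, -0.126288)–(0.9311, 1.16756, -0.373316)  len=0.5694
  (v4,v8,v5) [+-+] → (0.9311, 1.74666, 0)–(0.9311, 1.30926, 0.473343)  len=0.6445
  (v5,v8,v9) [+--] → (0.9311, 1.30926, 0.473343)–(0.9311, 1.28463, 0.5)  len=0.0363
  (v5,v9,v6) [+--] → (0.9311, 1.28463, 0.5)–(0.9311, 1.16756, 0.373316)  len=0.1725
  (v6,v10,v7) [--+] → (0.9311, 1.25564, -0.468633)–(0.9311, 1.16756, -0.373316)  len=0.1298
  (v7,v10,v11) [+--] → (0.9311, 1.25564, -0.468633)–(0.9311, 1.28463, -0.5)  len=0.0427
  (v7,v11,v4) [+-+] → (0.9311, 1.28463, -0.5)–(0.9311, 1.63936, -0.116121)  len=0.5227
  (v4,v11,v8) [+--] → (0.9311, 1.63936, -0.116121)–(0.9311, 1.74666, 0)  len=0.1581
  (v20,v24,v21) [-+-] → (0.9311, -1.74666, 0)–(0.9311, -1.63936, 0.116121)  len=0.1581
  (v21,v24,v25) [-++] → (0.9311, -1.63936, 0.116121)–(0.9311, -1.28463, 0.5)  len=0.5227
  (v21,v25,v22) [-+-] → (0.9311, -1.28463, 0.5)–(0.9311, -1.25564, 0.468633)  len=0.0427
  (v22,v25,v26) [-+-] → (0.9311, -1.25564, 0.468633)–(0.9311, -1.16756, 0.373316)  len=0.1298
  (v23,v26,v27) [--+] → (0.9311, -1.16756, -0.373316)–(0.9311, -1.28463, -0.5)  len=0.1725
  (v23,v27,v20) [-+-] → (0.9311, -1.28463, -0.5)–(0.9311, -1.30926, -0.473343)  len=0.0363
  (v20,v27,v24) [-++] → (0.9311, -1.30926, -0.473343)–(0.9311, -1.74666, 0)  len=0.6445
  (v25,v1,v26) [++-] → (0.9311, -0.654519, 0.126288)–(0.9311, -1.16756, 0.373316)  len=0.5694
  (v26,v1,v2) [-++] → (0.9311, -0.654519, 0.126288)–(0.9311, -0.392269, 0)  len=0.2911
  (v26,v2,v27) [-++] → (0.9311, -0.392269, 0)–(0.9311, -1.16756, -0.373316)  len=0.8605

Chained into 2 loop(s):
  loop 1: 10 segments, perimeter = 3.4275
  loop 2: 10 segments, perimeter = 3.4275
Total perimeter = 6.855

loops=2 perimeter=6.855


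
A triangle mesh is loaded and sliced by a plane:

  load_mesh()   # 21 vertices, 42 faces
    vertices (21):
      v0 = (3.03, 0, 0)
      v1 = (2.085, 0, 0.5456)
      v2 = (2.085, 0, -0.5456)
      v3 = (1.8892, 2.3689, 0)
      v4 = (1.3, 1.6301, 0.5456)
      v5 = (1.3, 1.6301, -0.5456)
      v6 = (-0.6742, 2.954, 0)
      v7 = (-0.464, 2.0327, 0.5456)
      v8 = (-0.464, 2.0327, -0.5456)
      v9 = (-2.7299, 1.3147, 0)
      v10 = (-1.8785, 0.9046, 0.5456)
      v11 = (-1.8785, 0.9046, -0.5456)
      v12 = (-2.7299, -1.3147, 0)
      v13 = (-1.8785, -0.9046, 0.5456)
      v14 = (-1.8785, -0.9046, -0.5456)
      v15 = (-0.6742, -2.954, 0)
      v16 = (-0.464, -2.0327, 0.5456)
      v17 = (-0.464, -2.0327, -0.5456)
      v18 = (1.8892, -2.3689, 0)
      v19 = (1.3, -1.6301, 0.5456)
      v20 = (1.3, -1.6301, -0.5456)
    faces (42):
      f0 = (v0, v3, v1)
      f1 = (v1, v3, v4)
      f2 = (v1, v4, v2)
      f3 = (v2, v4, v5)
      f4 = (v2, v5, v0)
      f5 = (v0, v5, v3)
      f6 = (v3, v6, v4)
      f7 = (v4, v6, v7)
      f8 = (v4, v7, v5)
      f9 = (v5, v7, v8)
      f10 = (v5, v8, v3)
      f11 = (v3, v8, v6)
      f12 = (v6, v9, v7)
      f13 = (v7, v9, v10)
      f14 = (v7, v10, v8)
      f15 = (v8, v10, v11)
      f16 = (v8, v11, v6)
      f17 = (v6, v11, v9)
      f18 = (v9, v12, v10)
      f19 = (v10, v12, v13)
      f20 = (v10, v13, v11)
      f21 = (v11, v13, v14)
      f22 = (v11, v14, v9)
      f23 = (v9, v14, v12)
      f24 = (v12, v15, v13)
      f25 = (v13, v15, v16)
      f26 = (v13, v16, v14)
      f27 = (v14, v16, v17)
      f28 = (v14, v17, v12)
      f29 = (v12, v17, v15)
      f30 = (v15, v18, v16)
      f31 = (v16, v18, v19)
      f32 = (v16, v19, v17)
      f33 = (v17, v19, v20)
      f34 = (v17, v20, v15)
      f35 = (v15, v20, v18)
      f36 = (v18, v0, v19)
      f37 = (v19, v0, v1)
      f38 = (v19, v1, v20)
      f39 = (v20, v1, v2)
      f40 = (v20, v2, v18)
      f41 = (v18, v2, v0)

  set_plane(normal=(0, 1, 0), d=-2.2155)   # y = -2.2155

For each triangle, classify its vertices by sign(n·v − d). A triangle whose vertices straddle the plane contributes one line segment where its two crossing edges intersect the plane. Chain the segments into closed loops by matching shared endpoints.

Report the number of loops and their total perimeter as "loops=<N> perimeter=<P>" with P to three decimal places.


Straddling triangles (10 of 42):
  (v12,v15,v13) [+-+] → (-1.60029, -2.2155, 0)–(-1.10817, -2.2155, 0.196607)  len=0.5299
  (v13,v15,v16) [+-+] → (-1.10817, -2.2155, 0.196607)–(-0.505707, -2.2155, 0.437345)  len=0.6488
  (v12,v17,v15) [++-] → (-0.505707, -2.2155, -0.437345)–(-1.60029, -2.2155, 0)  len=1.1787
  (v15,v18,v16) [--+] → (0.815491, -2.2155, 0.248944)–(-0.505707, -2.2155, 0.437345)  len=1.3346
  (v16,v18,v19) [+-+] → (0.815491, -2.2155, 0.248944)–(1.76686, -2.2155, 0.113285)  len=0.9610
  (v17,v20,v15) [++-] → (0.427051, -2.2155, -0.304347)–(-0.505707, -2.2155, -0.437345)  len=0.9422
  (v15,v20,v18) [-+-] → (0.427051, -2.2155, -0.304347)–(1.76686, -2.2155, -0.113285)  len=1.3534
  (v18,v0,v19) [-++] → (1.96307, -2.2155, 0)–(1.76686, -2.2155, 0.113285)  len=0.2266
  (v20,v2,v18) [++-] → (1.90188, -2.2155, -0.0353308)–(1.76686, -2.2155, -0.113285)  len=0.1559
  (v18,v2,v0) [-++] → (1.90188, -2.2155, -0.0353308)–(1.96307, -2.2155, 0)  len=0.0707

Chained into 1 loop(s):
  loop 1: 10 segments, perimeter = 7.4017
Total perimeter = 7.402

loops=1 perimeter=7.402


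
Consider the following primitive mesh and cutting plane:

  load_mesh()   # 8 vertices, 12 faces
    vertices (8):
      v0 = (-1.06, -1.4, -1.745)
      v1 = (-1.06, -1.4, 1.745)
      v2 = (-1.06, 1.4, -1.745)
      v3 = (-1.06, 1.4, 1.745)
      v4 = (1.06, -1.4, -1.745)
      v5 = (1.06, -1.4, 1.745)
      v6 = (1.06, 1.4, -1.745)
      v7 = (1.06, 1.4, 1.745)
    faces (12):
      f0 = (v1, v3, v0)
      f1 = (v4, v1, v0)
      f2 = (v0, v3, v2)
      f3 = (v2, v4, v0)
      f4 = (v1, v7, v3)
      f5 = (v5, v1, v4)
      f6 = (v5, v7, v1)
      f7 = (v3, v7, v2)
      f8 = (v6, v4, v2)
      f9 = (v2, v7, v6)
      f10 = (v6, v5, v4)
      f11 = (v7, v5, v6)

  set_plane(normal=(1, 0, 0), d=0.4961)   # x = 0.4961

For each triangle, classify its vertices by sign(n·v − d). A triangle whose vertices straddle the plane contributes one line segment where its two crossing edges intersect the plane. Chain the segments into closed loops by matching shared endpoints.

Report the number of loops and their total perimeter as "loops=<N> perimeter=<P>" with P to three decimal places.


loops=1 perimeter=12.580

Straddling triangles (8 of 12):
  (v4,v1,v0) [+--] → (0.4961, -1.4, -0.816693)–(0.4961, -1.4, -1.745)  len=0.9283
  (v2,v4,v0) [-+-] → (0.4961, -0.655226, -1.745)–(0.4961, -1.4, -1.745)  len=0.7448
  (v1,v7,v3) [-+-] → (0.4961, 0.655226, 1.745)–(0.4961, 1.4, 1.745)  len=0.7448
  (v5,v1,v4) [+-+] → (0.4961, -1.4, 1.745)–(0.4961, -1.4, -0.816693)  len=2.5617
  (v5,v7,v1) [++-] → (0.4961, 0.655226, 1.745)–(0.4961, -1.4, 1.745)  len=2.0552
  (v3,v7,v2) [-+-] → (0.4961, 1.4, 1.745)–(0.4961, 1.4, 0.816693)  len=0.9283
  (v6,v4,v2) [++-] → (0.4961, -0.655226, -1.745)–(0.4961, 1.4, -1.745)  len=2.0552
  (v2,v7,v6) [-++] → (0.4961, 1.4, 0.816693)–(0.4961, 1.4, -1.745)  len=2.5617

Chained into 1 loop(s):
  loop 1: 8 segments, perimeter = 12.5800
Total perimeter = 12.580


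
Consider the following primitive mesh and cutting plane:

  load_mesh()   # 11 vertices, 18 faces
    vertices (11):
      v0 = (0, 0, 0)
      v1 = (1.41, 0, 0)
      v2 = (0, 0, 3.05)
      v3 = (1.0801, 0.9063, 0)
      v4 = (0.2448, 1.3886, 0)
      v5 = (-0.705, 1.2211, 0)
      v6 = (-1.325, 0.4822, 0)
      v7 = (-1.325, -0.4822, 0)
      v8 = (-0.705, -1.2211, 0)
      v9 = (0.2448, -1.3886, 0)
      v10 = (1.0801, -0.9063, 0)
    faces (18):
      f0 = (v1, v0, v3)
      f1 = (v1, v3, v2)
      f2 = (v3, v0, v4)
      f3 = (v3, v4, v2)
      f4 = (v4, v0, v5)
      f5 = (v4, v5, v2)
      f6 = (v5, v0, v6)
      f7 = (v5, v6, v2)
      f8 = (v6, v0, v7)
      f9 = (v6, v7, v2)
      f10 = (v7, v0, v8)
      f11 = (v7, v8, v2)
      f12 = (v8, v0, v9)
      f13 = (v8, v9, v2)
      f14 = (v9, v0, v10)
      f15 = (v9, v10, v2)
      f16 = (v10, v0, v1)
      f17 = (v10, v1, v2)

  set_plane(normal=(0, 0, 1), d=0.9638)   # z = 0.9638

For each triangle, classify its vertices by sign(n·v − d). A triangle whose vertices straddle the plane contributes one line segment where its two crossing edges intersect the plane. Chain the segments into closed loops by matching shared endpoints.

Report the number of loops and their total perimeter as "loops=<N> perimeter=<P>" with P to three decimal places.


loops=1 perimeter=5.937

Straddling triangles (9 of 18):
  (v1,v3,v2) [--+] → (0.738788, 0.619909, 0.9638)–(0.96444, 0, 0.9638)  len=0.6597
  (v3,v4,v2) [--+] → (0.167443, 0.949802, 0.9638)–(0.738788, 0.619909, 0.9638)  len=0.6597
  (v4,v5,v2) [--+] → (-0.48222, 0.835232, 0.9638)–(0.167443, 0.949802, 0.9638)  len=0.6597
  (v5,v6,v2) [--+] → (-0.9063, 0.329825, 0.9638)–(-0.48222, 0.835232, 0.9638)  len=0.6598
  (v6,v7,v2) [--+] → (-0.9063, -0.329825, 0.9638)–(-0.9063, 0.329825, 0.9638)  len=0.6596
  (v7,v8,v2) [--+] → (-0.48222, -0.835232, 0.9638)–(-0.9063, -0.329825, 0.9638)  len=0.6598
  (v8,v9,v2) [--+] → (0.167443, -0.949802, 0.9638)–(-0.48222, -0.835232, 0.9638)  len=0.6597
  (v9,v10,v2) [--+] → (0.738788, -0.619909, 0.9638)–(0.167443, -0.949802, 0.9638)  len=0.6597
  (v10,v1,v2) [--+] → (0.96444, 0, 0.9638)–(0.738788, -0.619909, 0.9638)  len=0.6597

Chained into 1 loop(s):
  loop 1: 9 segments, perimeter = 5.9374
Total perimeter = 5.937


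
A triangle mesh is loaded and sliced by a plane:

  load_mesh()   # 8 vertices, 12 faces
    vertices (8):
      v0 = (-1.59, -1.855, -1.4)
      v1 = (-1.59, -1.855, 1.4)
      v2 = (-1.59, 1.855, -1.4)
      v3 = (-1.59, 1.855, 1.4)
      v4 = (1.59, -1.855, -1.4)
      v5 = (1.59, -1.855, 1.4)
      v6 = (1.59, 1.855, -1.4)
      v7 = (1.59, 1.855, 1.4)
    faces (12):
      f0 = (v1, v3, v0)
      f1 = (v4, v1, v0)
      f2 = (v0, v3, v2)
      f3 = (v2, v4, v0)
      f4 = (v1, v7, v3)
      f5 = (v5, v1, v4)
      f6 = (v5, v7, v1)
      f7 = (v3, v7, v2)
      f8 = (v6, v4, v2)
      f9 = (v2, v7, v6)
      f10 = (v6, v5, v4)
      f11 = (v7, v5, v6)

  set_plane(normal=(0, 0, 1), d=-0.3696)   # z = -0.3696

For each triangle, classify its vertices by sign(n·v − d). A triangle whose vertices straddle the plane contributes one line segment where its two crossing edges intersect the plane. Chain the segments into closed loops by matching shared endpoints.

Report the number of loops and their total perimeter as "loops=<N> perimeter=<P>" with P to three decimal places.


loops=1 perimeter=13.780

Straddling triangles (8 of 12):
  (v1,v3,v0) [++-] → (-1.59, -0.48972, -0.3696)–(-1.59, -1.855, -0.3696)  len=1.3653
  (v4,v1,v0) [-+-] → (0.41976, -1.855, -0.3696)–(-1.59, -1.855, -0.3696)  len=2.0098
  (v0,v3,v2) [-+-] → (-1.59, -0.48972, -0.3696)–(-1.59, 1.855, -0.3696)  len=2.3447
  (v5,v1,v4) [++-] → (0.41976, -1.855, -0.3696)–(1.59, -1.855, -0.3696)  len=1.1702
  (v3,v7,v2) [++-] → (-0.41976, 1.855, -0.3696)–(-1.59, 1.855, -0.3696)  len=1.1702
  (v2,v7,v6) [-+-] → (-0.41976, 1.855, -0.3696)–(1.59, 1.855, -0.3696)  len=2.0098
  (v6,v5,v4) [-+-] → (1.59, 0.48972, -0.3696)–(1.59, -1.855, -0.3696)  len=2.3447
  (v7,v5,v6) [++-] → (1.59, 0.48972, -0.3696)–(1.59, 1.855, -0.3696)  len=1.3653

Chained into 1 loop(s):
  loop 1: 8 segments, perimeter = 13.7800
Total perimeter = 13.780
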